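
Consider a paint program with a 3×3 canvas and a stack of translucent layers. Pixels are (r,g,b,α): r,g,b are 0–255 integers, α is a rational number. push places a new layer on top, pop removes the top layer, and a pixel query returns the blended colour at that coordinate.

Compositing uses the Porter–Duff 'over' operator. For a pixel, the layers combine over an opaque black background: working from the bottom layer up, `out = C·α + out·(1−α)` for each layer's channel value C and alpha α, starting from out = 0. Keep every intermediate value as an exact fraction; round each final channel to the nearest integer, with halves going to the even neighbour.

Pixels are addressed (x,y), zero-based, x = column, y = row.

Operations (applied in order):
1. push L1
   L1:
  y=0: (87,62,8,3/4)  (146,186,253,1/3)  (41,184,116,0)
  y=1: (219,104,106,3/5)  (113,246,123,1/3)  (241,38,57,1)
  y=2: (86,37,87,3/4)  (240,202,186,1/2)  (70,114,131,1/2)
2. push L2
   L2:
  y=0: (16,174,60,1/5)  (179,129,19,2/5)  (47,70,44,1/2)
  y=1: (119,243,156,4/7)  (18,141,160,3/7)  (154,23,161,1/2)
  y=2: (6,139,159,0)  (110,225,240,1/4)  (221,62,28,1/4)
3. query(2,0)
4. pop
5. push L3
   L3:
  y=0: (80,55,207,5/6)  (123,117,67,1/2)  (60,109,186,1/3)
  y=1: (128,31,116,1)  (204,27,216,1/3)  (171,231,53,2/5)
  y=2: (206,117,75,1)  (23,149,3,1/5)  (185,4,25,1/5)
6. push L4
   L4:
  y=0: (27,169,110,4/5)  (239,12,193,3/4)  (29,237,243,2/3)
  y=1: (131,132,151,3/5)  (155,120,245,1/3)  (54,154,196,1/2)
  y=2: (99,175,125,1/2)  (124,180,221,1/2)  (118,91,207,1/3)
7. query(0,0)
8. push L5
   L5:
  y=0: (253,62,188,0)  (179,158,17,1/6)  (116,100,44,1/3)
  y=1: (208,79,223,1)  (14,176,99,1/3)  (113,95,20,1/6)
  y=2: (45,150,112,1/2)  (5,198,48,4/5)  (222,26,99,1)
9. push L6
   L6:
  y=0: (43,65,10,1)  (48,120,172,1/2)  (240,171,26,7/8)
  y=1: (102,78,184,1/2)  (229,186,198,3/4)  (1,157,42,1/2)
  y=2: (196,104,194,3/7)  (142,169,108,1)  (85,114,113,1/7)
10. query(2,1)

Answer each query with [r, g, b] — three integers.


(2,0) stack=L1,L2; from [0,0,0]:
+L1 (α=0) → [0, 0, 0]
+L2 (α=1/2) → [47/2, 35, 22]
→ [24, 35, 22]

query (0,0) [L1,L3,L4] — begin 0,0,0
L1 α=3/4: [261/4, 93/2, 6]
L3 α=5/6: [1861/24, 643/12, 347/2]
L4 α=4/5: [4453/120, 1751/12, 1227/10]
rounded: [37, 146, 123]

(2,1) stack=L1,L3,L4,L5,L6; from [0,0,0]:
L1 α=1: [241, 38, 57]
L3 α=2/5: [213, 576/5, 277/5]
L4 α=1/2: [267/2, 673/5, 1257/10]
L5 α=1/6: [1561/12, 128, 1297/12]
L6 α=1/2: [1573/24, 285/2, 1801/24]
rounded: [66, 142, 75]


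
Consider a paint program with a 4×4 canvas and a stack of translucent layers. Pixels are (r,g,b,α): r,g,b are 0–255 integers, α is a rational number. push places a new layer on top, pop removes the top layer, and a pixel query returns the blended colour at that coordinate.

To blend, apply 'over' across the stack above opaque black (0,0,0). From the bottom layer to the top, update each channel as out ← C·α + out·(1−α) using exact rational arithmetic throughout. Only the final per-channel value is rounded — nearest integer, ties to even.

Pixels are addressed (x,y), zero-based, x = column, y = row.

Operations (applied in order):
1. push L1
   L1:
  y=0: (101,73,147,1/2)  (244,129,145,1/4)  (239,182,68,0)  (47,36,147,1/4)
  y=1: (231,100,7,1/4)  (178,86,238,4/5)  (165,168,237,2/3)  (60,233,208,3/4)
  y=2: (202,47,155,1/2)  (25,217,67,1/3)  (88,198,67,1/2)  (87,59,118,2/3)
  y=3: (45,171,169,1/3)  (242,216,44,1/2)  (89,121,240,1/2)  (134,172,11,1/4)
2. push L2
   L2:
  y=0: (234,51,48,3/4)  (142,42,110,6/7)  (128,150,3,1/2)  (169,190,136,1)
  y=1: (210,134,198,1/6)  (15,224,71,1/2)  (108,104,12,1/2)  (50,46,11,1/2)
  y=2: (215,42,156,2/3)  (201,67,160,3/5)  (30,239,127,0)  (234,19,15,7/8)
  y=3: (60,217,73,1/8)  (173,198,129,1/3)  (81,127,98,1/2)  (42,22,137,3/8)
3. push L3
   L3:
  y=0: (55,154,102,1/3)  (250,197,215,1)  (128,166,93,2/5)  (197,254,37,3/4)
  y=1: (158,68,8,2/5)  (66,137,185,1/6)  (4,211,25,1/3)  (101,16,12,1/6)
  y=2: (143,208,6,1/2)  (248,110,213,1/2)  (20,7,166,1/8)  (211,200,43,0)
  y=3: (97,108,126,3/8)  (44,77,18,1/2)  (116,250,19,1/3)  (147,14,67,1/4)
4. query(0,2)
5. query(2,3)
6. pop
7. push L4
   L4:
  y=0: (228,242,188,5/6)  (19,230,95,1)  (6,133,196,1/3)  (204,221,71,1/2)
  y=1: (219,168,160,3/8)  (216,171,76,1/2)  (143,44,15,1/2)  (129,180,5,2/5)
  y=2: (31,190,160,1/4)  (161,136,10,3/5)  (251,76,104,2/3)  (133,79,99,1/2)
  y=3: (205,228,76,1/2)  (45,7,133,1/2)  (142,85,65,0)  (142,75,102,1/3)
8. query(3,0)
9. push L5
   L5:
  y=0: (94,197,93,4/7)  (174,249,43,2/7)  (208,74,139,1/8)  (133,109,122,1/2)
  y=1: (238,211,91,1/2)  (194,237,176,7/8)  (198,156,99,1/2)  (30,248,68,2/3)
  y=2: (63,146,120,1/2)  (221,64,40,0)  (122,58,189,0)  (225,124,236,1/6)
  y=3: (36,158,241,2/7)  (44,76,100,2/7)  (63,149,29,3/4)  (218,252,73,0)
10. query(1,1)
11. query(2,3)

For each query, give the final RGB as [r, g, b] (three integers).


query (0,2) [L1,L2,L3] — begin 0,0,0
L1 α=1/2: [101, 47/2, 155/2]
L2 α=2/3: [177, 215/6, 779/6]
L3 α=1/2: [160, 1463/12, 815/12]
= [160, 122, 68]

at x=2,y=3 over L1,L2,L3:
+L1 (α=1/2) → [89/2, 121/2, 120]
+L2 (α=1/2) → [251/4, 375/4, 109]
+L3 (α=1/3) → [161/2, 875/6, 79]
= [80, 146, 79]

(3,0) stack=L1,L2,L4; from [0,0,0]:
L1 α=1/4: [47/4, 9, 147/4]
L2 α=1: [169, 190, 136]
L4 α=1/2: [373/2, 411/2, 207/2]
→ [186, 206, 104]

query (1,1) [L1,L2,L4,L5] — begin 0,0,0
after L1 α=4/5: [712/5, 344/5, 952/5]
after L2 α=1/2: [787/10, 732/5, 1307/10]
after L4 α=1/2: [2947/20, 1587/10, 2067/20]
after L5 α=7/8: [30107/160, 18177/80, 26707/160]
rounded: [188, 227, 167]

(2,3) stack=L1,L2,L4,L5; from [0,0,0]:
L1 α=1/2: [89/2, 121/2, 120]
L2 α=1/2: [251/4, 375/4, 109]
L4 α=0: [251/4, 375/4, 109]
L5 α=3/4: [1007/16, 2163/16, 49]
rounded: [63, 135, 49]


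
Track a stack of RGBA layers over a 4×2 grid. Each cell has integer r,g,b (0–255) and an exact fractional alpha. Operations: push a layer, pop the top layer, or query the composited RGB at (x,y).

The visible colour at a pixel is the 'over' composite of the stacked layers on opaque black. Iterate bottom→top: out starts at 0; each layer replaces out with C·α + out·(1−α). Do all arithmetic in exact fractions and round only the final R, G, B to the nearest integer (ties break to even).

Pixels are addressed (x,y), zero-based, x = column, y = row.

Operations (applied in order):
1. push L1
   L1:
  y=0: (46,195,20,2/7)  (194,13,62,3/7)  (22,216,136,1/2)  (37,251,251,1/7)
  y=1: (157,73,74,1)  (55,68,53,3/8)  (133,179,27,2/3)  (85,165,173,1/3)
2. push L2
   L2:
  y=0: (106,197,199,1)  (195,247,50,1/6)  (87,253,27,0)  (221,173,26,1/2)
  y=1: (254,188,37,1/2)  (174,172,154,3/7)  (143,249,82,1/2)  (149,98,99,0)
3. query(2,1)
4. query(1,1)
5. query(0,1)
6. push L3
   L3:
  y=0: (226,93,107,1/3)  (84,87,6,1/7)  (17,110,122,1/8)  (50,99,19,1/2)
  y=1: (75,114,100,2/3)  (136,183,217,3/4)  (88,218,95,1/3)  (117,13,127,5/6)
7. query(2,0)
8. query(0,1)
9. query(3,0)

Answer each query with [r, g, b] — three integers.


(2,1) stack=L1,L2; from [0,0,0]:
+L1 (α=2/3) → [266/3, 358/3, 18]
+L2 (α=1/2) → [695/6, 1105/6, 50]
rounded: [116, 184, 50]

at x=1,y=1 over L1,L2:
L1 α=3/8: [165/8, 51/2, 159/8]
L2 α=3/7: [1209/14, 618/7, 1083/14]
→ [86, 88, 77]

at x=0,y=1 over L1,L2:
+L1 (α=1) → [157, 73, 74]
+L2 (α=1/2) → [411/2, 261/2, 111/2]
= [206, 130, 56]

(2,0) stack=L1,L2,L3; from [0,0,0]:
+L1 (α=1/2) → [11, 108, 68]
+L2 (α=0) → [11, 108, 68]
+L3 (α=1/8) → [47/4, 433/4, 299/4]
→ [12, 108, 75]

query (0,1) [L1,L2,L3] — begin 0,0,0
+L1 (α=1) → [157, 73, 74]
+L2 (α=1/2) → [411/2, 261/2, 111/2]
+L3 (α=2/3) → [237/2, 239/2, 511/6]
= [118, 120, 85]

query (3,0) [L1,L2,L3] — begin 0,0,0
after L1 α=1/7: [37/7, 251/7, 251/7]
after L2 α=1/2: [792/7, 731/7, 433/14]
after L3 α=1/2: [571/7, 712/7, 699/28]
rounded: [82, 102, 25]


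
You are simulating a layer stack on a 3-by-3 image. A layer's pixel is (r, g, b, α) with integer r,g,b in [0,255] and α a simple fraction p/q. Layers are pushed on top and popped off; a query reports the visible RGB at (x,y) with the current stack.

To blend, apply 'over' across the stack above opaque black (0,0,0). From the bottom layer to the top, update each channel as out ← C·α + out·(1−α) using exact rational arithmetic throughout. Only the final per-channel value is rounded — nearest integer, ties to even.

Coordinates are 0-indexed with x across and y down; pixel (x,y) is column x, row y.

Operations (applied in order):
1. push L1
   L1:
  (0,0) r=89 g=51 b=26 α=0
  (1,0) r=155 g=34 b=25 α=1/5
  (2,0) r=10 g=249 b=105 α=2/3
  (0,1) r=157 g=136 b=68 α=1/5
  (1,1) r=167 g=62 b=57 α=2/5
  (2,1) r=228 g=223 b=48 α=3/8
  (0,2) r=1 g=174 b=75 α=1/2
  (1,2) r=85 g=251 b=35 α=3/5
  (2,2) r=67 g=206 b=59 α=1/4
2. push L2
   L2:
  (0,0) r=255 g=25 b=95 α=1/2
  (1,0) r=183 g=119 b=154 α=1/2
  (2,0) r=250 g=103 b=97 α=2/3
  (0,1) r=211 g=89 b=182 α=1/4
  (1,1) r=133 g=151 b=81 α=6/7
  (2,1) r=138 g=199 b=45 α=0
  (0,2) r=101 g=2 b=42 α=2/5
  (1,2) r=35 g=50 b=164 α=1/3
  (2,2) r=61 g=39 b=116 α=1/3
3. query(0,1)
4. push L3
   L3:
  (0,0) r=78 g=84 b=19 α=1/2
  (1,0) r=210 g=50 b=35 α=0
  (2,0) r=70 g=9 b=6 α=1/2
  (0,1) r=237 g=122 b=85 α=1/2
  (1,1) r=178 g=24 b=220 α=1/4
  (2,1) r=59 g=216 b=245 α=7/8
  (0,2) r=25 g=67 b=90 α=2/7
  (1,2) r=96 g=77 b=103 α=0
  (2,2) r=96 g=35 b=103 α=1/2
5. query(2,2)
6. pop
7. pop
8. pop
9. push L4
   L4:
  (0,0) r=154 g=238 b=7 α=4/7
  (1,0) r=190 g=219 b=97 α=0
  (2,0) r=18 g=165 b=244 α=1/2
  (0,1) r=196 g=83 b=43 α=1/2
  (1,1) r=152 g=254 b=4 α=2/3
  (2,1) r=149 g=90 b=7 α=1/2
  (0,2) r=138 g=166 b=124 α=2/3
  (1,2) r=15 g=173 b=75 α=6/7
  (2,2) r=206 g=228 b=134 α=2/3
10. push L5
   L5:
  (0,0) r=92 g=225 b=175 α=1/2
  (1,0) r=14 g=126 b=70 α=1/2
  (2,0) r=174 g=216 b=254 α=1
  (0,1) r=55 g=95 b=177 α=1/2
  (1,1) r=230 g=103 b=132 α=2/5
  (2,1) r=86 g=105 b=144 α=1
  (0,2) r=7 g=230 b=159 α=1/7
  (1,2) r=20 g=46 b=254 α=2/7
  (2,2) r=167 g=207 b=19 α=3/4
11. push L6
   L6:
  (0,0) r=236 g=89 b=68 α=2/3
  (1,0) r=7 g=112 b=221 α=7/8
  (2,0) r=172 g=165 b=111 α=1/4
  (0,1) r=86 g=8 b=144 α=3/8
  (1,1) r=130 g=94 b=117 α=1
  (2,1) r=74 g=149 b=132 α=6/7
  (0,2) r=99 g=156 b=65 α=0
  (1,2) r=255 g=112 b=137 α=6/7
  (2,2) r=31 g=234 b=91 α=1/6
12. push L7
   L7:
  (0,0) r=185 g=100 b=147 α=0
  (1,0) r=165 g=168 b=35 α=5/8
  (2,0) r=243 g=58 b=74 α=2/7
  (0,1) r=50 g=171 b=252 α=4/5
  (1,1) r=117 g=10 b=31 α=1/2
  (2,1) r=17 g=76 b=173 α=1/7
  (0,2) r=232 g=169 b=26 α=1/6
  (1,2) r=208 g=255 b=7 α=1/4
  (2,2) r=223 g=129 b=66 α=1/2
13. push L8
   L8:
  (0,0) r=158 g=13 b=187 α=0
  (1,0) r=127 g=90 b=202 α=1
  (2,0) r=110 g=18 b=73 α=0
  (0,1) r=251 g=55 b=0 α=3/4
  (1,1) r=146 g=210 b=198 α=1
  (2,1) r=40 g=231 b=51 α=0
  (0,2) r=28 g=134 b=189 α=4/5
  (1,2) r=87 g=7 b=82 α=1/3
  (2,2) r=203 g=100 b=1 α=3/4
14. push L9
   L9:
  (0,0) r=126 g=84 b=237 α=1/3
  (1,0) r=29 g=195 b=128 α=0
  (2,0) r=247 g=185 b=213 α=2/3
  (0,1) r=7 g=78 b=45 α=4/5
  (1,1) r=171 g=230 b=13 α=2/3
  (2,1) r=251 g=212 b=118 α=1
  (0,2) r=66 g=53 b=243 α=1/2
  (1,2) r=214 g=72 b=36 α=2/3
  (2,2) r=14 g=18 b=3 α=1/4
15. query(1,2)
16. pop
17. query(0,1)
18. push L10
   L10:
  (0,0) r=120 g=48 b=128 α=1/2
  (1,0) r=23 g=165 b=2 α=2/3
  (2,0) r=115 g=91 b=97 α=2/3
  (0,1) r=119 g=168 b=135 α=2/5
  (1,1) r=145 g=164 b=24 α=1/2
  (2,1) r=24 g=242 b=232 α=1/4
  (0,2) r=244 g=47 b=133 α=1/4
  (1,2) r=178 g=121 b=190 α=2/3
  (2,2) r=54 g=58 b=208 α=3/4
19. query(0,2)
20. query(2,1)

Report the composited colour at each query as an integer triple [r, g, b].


at x=0,y=1 over L1,L2:
after L1 α=1/5: [157/5, 136/5, 68/5]
after L2 α=1/4: [763/10, 853/20, 557/10]
→ [76, 43, 56]

(2,2) stack=L1,L2,L3; from [0,0,0]:
L1 α=1/4: [67/4, 103/2, 59/4]
L2 α=1/3: [63/2, 142/3, 97/2]
L3 α=1/2: [255/4, 247/6, 303/4]
rounded: [64, 41, 76]

at x=1,y=2 over L4,L5,L6,L7,L8,L9:
+L4 (α=6/7) → [90/7, 1038/7, 450/7]
+L5 (α=2/7) → [730/49, 5834/49, 5806/49]
+L6 (α=6/7) → [75700/343, 38762/343, 46084/343]
+L7 (α=1/4) → [74611/343, 203751/1372, 140653/1372]
+L8 (α=1/3) → [179063/1029, 208553/2058, 65635/686]
+L9 (α=2/3) → [619475/3087, 504905/6174, 115027/2058]
→ [201, 82, 56]

(0,1) stack=L4,L5,L6,L7,L8; from [0,0,0]:
+L4 (α=1/2) → [98, 83/2, 43/2]
+L5 (α=1/2) → [153/2, 273/4, 397/4]
+L6 (α=3/8) → [1281/16, 1461/32, 3713/32]
+L7 (α=4/5) → [4481/80, 23349/160, 35969/160]
+L8 (α=3/4) → [64721/320, 49749/640, 35969/640]
→ [202, 78, 56]

(0,2) stack=L4,L5,L6,L7,L8,L10; from [0,0,0]:
+L4 (α=2/3) → [92, 332/3, 248/3]
+L5 (α=1/7) → [559/7, 894/7, 655/7]
+L6 (α=0) → [559/7, 894/7, 655/7]
+L7 (α=1/6) → [1473/14, 5653/42, 3457/42]
+L8 (α=4/5) → [3041/70, 5633/42, 35209/210]
+L10 (α=1/4) → [26203/280, 6291/56, 44519/280]
= [94, 112, 159]

query (2,1) [L4,L5,L6,L7,L8,L10] — begin 0,0,0
L4 α=1/2: [149/2, 45, 7/2]
L5 α=1: [86, 105, 144]
L6 α=6/7: [530/7, 999/7, 936/7]
L7 α=1/7: [3299/49, 6526/49, 6827/49]
L8 α=0: [3299/49, 6526/49, 6827/49]
L10 α=1/4: [11073/196, 7859/49, 31849/196]
= [56, 160, 162]


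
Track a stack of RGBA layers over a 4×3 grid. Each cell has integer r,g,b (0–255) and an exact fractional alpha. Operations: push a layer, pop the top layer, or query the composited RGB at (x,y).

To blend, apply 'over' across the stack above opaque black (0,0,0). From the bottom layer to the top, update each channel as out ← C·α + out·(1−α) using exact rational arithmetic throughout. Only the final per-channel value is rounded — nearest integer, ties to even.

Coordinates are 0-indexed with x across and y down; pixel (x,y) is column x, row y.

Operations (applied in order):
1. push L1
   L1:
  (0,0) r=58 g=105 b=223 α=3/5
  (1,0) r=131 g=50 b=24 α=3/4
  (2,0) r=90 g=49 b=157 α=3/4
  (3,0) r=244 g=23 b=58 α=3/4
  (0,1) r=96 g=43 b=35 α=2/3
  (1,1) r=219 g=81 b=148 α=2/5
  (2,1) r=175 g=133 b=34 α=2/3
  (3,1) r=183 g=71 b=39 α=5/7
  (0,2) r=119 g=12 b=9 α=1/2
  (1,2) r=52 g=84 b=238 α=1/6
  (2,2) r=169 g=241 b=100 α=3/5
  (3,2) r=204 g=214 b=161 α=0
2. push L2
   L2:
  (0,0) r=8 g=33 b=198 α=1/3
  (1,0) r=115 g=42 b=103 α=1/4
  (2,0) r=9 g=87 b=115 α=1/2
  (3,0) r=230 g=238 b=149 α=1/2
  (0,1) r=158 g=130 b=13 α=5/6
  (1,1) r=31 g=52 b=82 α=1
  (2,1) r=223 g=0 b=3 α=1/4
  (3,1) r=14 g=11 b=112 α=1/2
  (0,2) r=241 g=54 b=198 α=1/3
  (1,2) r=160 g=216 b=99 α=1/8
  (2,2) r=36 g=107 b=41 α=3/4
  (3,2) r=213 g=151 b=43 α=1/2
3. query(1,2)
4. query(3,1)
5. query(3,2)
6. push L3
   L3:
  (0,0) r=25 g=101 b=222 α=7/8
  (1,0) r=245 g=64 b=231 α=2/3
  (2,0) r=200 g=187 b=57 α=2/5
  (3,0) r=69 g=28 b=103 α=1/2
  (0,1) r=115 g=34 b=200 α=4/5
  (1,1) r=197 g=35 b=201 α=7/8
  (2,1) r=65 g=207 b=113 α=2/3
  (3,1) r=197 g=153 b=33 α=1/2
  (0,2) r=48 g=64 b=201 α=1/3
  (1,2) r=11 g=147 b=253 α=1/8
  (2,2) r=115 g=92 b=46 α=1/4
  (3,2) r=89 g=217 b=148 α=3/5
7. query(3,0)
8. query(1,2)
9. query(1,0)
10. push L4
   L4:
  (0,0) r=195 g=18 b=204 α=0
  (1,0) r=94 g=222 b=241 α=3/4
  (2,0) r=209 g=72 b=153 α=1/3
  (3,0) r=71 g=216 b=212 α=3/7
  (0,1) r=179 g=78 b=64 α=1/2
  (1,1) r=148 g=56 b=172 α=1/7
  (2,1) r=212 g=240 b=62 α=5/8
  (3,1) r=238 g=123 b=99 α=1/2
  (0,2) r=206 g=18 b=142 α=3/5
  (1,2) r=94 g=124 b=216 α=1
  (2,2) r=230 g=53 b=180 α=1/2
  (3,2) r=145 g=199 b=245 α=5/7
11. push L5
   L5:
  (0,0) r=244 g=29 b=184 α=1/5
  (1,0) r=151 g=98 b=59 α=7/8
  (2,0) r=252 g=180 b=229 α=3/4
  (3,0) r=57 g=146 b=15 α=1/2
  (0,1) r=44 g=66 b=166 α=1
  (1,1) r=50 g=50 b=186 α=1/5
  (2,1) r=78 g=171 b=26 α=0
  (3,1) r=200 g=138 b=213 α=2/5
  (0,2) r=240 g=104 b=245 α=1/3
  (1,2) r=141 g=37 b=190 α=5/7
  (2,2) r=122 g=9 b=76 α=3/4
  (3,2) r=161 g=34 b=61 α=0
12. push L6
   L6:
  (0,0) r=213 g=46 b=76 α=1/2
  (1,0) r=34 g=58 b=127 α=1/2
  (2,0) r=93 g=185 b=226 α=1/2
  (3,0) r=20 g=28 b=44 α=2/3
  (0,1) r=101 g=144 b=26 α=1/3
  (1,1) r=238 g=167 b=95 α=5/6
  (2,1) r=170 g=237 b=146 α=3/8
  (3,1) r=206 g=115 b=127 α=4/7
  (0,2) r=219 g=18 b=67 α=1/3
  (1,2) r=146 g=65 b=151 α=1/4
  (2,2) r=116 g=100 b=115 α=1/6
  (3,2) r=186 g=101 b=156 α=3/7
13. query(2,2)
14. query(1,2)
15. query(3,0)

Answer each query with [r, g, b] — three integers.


(1,2) stack=L1,L2; from [0,0,0]:
+L1 (α=1/6) → [26/3, 14, 119/3]
+L2 (α=1/8) → [331/12, 157/4, 565/12]
→ [28, 39, 47]

query (3,1) [L1,L2] — begin 0,0,0
L1 α=5/7: [915/7, 355/7, 195/7]
L2 α=1/2: [1013/14, 216/7, 979/14]
→ [72, 31, 70]

(3,2) stack=L1,L2; from [0,0,0]:
after L1 α=0: [0, 0, 0]
after L2 α=1/2: [213/2, 151/2, 43/2]
= [106, 76, 22]

query (3,0) [L1,L2,L3] — begin 0,0,0
L1 α=3/4: [183, 69/4, 87/2]
L2 α=1/2: [413/2, 1021/8, 385/4]
L3 α=1/2: [551/4, 1245/16, 797/8]
= [138, 78, 100]

at x=1,y=2 over L1,L2,L3:
+L1 (α=1/6) → [26/3, 14, 119/3]
+L2 (α=1/8) → [331/12, 157/4, 565/12]
+L3 (α=1/8) → [2449/96, 1687/32, 6991/96]
= [26, 53, 73]

(1,0) stack=L1,L2,L3; from [0,0,0]:
+L1 (α=3/4) → [393/4, 75/2, 18]
+L2 (α=1/4) → [1639/16, 309/8, 157/4]
+L3 (α=2/3) → [9479/48, 1333/24, 2005/12]
= [197, 56, 167]

at x=2,y=2 over L1,L2,L3,L4,L5,L6:
+L1 (α=3/5) → [507/5, 723/5, 60]
+L2 (α=3/4) → [1047/20, 582/5, 183/4]
+L3 (α=1/4) → [5441/80, 1103/10, 733/16]
+L4 (α=1/2) → [23841/160, 1633/20, 3613/32]
+L5 (α=3/4) → [82401/640, 2173/80, 10909/128]
+L6 (α=1/6) → [97249/768, 3773/96, 69265/768]
rounded: [127, 39, 90]

query (1,2) [L1,L2,L3,L4,L5,L6] — begin 0,0,0
L1 α=1/6: [26/3, 14, 119/3]
L2 α=1/8: [331/12, 157/4, 565/12]
L3 α=1/8: [2449/96, 1687/32, 6991/96]
L4 α=1: [94, 124, 216]
L5 α=5/7: [893/7, 433/7, 1382/7]
L6 α=1/4: [3701/28, 877/14, 5203/28]
= [132, 63, 186]

(3,0) stack=L1,L2,L3,L4,L5,L6; from [0,0,0]:
+L1 (α=3/4) → [183, 69/4, 87/2]
+L2 (α=1/2) → [413/2, 1021/8, 385/4]
+L3 (α=1/2) → [551/4, 1245/16, 797/8]
+L4 (α=3/7) → [764/7, 3837/28, 2069/14]
+L5 (α=1/2) → [1163/14, 7925/56, 2279/28]
+L6 (α=2/3) → [1723/42, 3687/56, 1581/28]
rounded: [41, 66, 56]


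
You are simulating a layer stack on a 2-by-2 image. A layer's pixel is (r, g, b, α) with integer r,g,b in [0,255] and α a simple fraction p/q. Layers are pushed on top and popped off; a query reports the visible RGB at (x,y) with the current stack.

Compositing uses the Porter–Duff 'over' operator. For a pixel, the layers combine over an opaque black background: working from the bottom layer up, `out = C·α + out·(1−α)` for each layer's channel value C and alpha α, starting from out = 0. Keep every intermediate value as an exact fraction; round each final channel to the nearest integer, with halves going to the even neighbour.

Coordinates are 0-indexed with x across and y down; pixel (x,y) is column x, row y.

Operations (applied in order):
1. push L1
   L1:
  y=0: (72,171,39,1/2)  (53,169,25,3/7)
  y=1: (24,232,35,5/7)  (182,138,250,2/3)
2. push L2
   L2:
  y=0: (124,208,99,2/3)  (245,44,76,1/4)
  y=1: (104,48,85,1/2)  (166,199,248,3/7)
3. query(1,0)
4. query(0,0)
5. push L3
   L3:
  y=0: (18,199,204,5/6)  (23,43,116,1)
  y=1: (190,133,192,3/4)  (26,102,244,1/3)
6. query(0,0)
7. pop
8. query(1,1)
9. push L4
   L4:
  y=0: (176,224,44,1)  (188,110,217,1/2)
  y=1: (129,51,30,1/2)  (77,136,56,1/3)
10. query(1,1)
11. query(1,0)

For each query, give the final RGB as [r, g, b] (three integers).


(1,0) stack=L1,L2; from [0,0,0]:
after L1 α=3/7: [159/7, 507/7, 75/7]
after L2 α=1/4: [548/7, 1829/28, 757/28]
rounded: [78, 65, 27]

query (0,0) [L1,L2] — begin 0,0,0
+L1 (α=1/2) → [36, 171/2, 39/2]
+L2 (α=2/3) → [284/3, 1003/6, 145/2]
= [95, 167, 72]

(0,0) stack=L1,L2,L3; from [0,0,0]:
after L1 α=1/2: [36, 171/2, 39/2]
after L2 α=2/3: [284/3, 1003/6, 145/2]
after L3 α=5/6: [277/9, 6973/36, 2185/12]
rounded: [31, 194, 182]

at x=1,y=1 over L1,L2:
+L1 (α=2/3) → [364/3, 92, 500/3]
+L2 (α=3/7) → [2950/21, 965/7, 4232/21]
rounded: [140, 138, 202]

query (1,1) [L1,L2,L4] — begin 0,0,0
L1 α=2/3: [364/3, 92, 500/3]
L2 α=3/7: [2950/21, 965/7, 4232/21]
L4 α=1/3: [7517/63, 2882/21, 9640/63]
rounded: [119, 137, 153]

at x=1,y=0 over L1,L2,L4:
L1 α=3/7: [159/7, 507/7, 75/7]
L2 α=1/4: [548/7, 1829/28, 757/28]
L4 α=1/2: [932/7, 4909/56, 6833/56]
rounded: [133, 88, 122]


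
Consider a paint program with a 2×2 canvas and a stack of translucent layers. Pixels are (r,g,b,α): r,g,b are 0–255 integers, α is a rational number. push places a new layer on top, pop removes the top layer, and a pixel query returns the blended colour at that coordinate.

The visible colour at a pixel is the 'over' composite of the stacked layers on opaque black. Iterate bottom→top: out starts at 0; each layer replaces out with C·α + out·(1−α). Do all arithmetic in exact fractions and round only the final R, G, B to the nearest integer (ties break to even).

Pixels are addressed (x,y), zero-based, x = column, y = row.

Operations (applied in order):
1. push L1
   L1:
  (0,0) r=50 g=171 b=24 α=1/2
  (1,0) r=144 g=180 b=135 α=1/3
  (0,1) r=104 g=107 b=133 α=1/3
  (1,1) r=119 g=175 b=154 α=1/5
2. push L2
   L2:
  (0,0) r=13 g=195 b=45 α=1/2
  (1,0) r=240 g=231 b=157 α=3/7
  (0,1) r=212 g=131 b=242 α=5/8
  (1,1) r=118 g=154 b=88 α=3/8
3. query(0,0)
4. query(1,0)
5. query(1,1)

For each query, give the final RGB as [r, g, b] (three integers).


query (0,0) [L1,L2] — begin 0,0,0
L1 α=1/2: [25, 171/2, 12]
L2 α=1/2: [19, 561/4, 57/2]
→ [19, 140, 28]

query (1,0) [L1,L2] — begin 0,0,0
+L1 (α=1/3) → [48, 60, 45]
+L2 (α=3/7) → [912/7, 933/7, 93]
rounded: [130, 133, 93]

at x=1,y=1 over L1,L2:
L1 α=1/5: [119/5, 35, 154/5]
L2 α=3/8: [473/8, 637/8, 209/4]
→ [59, 80, 52]


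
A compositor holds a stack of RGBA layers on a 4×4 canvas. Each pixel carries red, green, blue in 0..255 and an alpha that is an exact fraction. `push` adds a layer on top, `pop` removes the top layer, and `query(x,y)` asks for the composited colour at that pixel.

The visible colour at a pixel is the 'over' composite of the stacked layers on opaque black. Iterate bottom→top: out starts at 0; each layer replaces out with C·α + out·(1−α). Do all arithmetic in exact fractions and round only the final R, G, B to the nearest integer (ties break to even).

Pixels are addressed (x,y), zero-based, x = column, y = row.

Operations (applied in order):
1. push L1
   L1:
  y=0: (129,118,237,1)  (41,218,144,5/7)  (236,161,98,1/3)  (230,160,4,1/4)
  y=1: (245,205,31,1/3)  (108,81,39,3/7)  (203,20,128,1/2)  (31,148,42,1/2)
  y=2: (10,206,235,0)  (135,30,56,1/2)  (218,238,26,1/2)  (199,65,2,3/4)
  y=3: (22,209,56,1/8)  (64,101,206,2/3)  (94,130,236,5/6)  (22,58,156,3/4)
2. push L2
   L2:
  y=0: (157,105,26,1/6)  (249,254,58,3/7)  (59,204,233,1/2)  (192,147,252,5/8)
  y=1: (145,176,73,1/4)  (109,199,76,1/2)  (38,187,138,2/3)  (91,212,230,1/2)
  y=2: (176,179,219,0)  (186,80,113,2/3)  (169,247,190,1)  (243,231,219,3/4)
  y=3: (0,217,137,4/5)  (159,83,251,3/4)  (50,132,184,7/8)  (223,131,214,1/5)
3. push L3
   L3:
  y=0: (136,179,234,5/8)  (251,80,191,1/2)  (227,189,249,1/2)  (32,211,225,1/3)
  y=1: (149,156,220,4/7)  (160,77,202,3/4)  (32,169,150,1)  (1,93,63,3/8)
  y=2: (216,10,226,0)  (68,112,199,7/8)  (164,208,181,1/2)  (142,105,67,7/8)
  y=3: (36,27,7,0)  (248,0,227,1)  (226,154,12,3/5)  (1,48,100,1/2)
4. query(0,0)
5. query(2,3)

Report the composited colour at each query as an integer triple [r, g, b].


at x=0,y=0 over L1,L2,L3:
+L1 (α=1) → [129, 118, 237]
+L2 (α=1/6) → [401/3, 695/6, 1211/6]
+L3 (α=5/8) → [1081/8, 2485/16, 3551/16]
rounded: [135, 155, 222]

query (2,3) [L1,L2,L3] — begin 0,0,0
L1 α=5/6: [235/3, 325/3, 590/3]
L2 α=7/8: [1285/24, 3097/24, 2227/12]
L3 α=3/5: [9421/60, 8641/60, 2443/30]
rounded: [157, 144, 81]


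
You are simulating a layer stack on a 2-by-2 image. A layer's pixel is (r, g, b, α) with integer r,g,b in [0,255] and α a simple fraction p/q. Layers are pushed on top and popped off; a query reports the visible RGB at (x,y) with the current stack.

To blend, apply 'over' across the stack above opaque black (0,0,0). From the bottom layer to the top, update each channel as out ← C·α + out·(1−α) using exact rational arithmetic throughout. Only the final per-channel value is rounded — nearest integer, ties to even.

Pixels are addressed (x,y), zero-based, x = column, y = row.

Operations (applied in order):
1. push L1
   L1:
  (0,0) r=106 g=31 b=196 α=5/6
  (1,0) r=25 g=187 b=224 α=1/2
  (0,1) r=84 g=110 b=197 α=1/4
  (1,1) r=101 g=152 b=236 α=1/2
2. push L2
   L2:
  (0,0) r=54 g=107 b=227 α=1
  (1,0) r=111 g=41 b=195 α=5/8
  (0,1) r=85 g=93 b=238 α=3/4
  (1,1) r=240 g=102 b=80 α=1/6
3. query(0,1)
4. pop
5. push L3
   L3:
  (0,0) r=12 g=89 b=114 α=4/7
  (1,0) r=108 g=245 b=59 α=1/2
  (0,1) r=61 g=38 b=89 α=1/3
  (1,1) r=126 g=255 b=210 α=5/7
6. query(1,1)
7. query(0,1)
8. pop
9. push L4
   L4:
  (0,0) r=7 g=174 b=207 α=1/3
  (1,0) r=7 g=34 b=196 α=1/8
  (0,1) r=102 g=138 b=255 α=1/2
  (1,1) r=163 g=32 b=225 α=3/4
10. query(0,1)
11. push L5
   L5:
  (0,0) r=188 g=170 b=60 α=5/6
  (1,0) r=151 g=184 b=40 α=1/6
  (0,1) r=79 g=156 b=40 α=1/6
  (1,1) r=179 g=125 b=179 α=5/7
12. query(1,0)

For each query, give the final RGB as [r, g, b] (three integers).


query (0,1) [L1,L2] — begin 0,0,0
L1 α=1/4: [21, 55/2, 197/4]
L2 α=3/4: [69, 613/8, 3053/16]
rounded: [69, 77, 191]

at x=1,y=1 over L1,L3:
L1 α=1/2: [101/2, 76, 118]
L3 α=5/7: [731/7, 1427/7, 1286/7]
→ [104, 204, 184]

query (0,1) [L1,L3] — begin 0,0,0
after L1 α=1/4: [21, 55/2, 197/4]
after L3 α=1/3: [103/3, 31, 125/2]
→ [34, 31, 62]

(0,1) stack=L1,L4; from [0,0,0]:
L1 α=1/4: [21, 55/2, 197/4]
L4 α=1/2: [123/2, 331/4, 1217/8]
rounded: [62, 83, 152]

(1,0) stack=L1,L4,L5; from [0,0,0]:
after L1 α=1/2: [25/2, 187/2, 112]
after L4 α=1/8: [189/16, 1377/16, 245/2]
after L5 α=1/6: [3361/96, 9829/96, 435/4]
rounded: [35, 102, 109]


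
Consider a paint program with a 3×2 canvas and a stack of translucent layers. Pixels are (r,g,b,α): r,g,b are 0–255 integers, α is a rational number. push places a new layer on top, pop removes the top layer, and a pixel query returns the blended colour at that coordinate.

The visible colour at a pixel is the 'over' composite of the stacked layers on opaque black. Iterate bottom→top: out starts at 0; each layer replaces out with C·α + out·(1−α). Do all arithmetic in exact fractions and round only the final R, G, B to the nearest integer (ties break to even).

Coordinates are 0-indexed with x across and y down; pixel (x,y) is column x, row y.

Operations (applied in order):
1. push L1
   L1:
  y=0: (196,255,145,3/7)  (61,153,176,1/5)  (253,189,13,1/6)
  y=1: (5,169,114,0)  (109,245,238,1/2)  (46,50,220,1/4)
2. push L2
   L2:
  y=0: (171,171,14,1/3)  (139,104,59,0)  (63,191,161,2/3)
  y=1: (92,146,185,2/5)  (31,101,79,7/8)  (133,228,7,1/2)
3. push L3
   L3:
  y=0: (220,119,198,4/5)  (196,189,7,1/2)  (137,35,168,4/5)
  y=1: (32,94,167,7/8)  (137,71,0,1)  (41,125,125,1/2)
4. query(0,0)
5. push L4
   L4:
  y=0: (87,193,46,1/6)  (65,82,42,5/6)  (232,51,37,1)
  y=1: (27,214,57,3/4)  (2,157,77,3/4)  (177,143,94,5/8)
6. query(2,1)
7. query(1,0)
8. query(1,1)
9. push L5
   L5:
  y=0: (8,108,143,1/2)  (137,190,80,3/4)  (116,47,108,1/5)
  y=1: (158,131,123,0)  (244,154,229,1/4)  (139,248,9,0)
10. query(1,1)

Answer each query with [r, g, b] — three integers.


(0,0) stack=L1,L2,L3; from [0,0,0]:
L1 α=3/7: [84, 765/7, 435/7]
L2 α=1/3: [113, 909/7, 968/21]
L3 α=4/5: [993/5, 4241/35, 3520/21]
rounded: [199, 121, 168]

(2,1) stack=L1,L2,L3,L4; from [0,0,0]:
after L1 α=1/4: [23/2, 25/2, 55]
after L2 α=1/2: [289/4, 481/4, 31]
after L3 α=1/2: [453/8, 981/8, 78]
after L4 α=5/8: [8439/64, 8663/64, 88]
→ [132, 135, 88]

query (1,0) [L1,L2,L3,L4] — begin 0,0,0
after L1 α=1/5: [61/5, 153/5, 176/5]
after L2 α=0: [61/5, 153/5, 176/5]
after L3 α=1/2: [1041/10, 549/5, 211/10]
after L4 α=5/6: [4291/60, 2599/30, 2311/60]
= [72, 87, 39]

at x=1,y=1 over L1,L2,L3,L4:
L1 α=1/2: [109/2, 245/2, 119]
L2 α=7/8: [543/16, 1659/16, 84]
L3 α=1: [137, 71, 0]
L4 α=3/4: [143/4, 271/2, 231/4]
rounded: [36, 136, 58]

(1,1) stack=L1,L2,L3,L4,L5; from [0,0,0]:
+L1 (α=1/2) → [109/2, 245/2, 119]
+L2 (α=7/8) → [543/16, 1659/16, 84]
+L3 (α=1) → [137, 71, 0]
+L4 (α=3/4) → [143/4, 271/2, 231/4]
+L5 (α=1/4) → [1405/16, 1121/8, 1609/16]
rounded: [88, 140, 101]


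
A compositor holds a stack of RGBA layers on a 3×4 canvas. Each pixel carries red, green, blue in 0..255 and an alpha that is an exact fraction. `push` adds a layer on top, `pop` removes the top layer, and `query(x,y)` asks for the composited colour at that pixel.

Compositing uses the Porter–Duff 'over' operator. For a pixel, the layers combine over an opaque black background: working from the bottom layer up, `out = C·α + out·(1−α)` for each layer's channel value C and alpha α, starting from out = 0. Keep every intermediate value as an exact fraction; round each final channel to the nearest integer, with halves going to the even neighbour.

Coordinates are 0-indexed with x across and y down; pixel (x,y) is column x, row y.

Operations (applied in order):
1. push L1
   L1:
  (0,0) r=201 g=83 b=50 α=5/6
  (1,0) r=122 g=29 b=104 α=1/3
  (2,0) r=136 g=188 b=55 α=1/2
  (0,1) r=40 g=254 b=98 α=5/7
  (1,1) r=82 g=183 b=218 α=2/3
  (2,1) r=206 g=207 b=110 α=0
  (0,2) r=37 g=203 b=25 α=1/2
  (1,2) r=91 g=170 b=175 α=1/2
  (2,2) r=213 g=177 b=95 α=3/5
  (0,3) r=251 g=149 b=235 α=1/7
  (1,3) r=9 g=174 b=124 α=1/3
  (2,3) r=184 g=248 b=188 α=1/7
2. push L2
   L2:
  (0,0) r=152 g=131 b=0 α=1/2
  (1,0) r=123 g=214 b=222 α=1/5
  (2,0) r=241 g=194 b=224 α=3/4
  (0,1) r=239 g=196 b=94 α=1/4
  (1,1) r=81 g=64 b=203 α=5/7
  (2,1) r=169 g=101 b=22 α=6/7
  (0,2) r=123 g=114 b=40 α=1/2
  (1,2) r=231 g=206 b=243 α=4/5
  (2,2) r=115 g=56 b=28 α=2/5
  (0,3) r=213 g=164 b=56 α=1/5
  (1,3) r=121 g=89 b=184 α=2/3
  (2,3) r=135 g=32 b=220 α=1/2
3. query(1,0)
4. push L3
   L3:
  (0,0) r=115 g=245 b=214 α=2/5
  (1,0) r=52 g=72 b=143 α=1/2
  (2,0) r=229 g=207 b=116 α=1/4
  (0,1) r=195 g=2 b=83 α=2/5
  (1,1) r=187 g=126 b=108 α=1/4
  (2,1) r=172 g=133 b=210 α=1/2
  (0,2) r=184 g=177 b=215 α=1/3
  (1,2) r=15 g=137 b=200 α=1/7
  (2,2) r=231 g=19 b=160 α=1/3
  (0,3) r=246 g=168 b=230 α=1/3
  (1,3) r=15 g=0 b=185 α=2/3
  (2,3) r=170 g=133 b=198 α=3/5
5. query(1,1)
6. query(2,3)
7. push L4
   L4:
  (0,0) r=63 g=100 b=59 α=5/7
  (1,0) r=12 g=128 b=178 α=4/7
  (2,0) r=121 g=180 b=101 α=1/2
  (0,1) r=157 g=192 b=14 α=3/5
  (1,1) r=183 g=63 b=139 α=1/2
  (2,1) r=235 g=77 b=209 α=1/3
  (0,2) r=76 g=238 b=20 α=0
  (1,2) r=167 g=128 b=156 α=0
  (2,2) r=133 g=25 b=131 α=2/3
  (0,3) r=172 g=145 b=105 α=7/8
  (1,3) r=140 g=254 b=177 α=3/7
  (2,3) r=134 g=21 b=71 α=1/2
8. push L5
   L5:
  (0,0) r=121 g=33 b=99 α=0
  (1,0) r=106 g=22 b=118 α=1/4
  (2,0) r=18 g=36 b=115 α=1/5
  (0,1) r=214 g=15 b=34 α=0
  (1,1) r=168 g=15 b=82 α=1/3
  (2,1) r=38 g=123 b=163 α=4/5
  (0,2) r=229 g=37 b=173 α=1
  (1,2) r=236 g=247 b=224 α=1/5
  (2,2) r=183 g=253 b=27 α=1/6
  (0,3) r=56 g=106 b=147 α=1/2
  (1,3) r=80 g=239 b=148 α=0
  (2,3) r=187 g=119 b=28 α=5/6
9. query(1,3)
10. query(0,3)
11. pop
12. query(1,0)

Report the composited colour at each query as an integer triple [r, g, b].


query (1,0) [L1,L2] — begin 0,0,0
+L1 (α=1/3) → [122/3, 29/3, 104/3]
+L2 (α=1/5) → [857/15, 758/15, 1082/15]
→ [57, 51, 72]

(1,1) stack=L1,L2,L3; from [0,0,0]:
after L1 α=2/3: [164/3, 122, 436/3]
after L2 α=5/7: [1543/21, 564/7, 3917/21]
after L3 α=1/4: [713/7, 1287/14, 4673/28]
rounded: [102, 92, 167]

query (2,3) [L1,L2,L3] — begin 0,0,0
+L1 (α=1/7) → [184/7, 248/7, 188/7]
+L2 (α=1/2) → [1129/14, 236/7, 864/7]
+L3 (α=3/5) → [4699/35, 653/7, 5886/35]
= [134, 93, 168]

query (1,3) [L1,L2,L3,L4,L5] — begin 0,0,0
+L1 (α=1/3) → [3, 58, 124/3]
+L2 (α=2/3) → [245/3, 236/3, 1228/9]
+L3 (α=2/3) → [335/9, 236/9, 4558/27]
+L4 (α=3/7) → [5120/63, 7802/63, 32569/189]
+L5 (α=0) → [5120/63, 7802/63, 32569/189]
rounded: [81, 124, 172]

query (0,3) [L1,L2,L3,L4,L5] — begin 0,0,0
after L1 α=1/7: [251/7, 149/7, 235/7]
after L2 α=1/5: [499/7, 1744/35, 1332/35]
after L3 α=1/3: [2720/21, 9368/105, 10714/105]
after L4 α=7/8: [7001/42, 115943/840, 87889/840]
after L5 α=1/2: [9353/84, 204983/1680, 211369/1680]
→ [111, 122, 126]

(1,0) stack=L1,L2,L3,L4; from [0,0,0]:
+L1 (α=1/3) → [122/3, 29/3, 104/3]
+L2 (α=1/5) → [857/15, 758/15, 1082/15]
+L3 (α=1/2) → [1637/30, 919/15, 3227/30]
+L4 (α=4/7) → [2117/70, 497/5, 10347/70]
rounded: [30, 99, 148]


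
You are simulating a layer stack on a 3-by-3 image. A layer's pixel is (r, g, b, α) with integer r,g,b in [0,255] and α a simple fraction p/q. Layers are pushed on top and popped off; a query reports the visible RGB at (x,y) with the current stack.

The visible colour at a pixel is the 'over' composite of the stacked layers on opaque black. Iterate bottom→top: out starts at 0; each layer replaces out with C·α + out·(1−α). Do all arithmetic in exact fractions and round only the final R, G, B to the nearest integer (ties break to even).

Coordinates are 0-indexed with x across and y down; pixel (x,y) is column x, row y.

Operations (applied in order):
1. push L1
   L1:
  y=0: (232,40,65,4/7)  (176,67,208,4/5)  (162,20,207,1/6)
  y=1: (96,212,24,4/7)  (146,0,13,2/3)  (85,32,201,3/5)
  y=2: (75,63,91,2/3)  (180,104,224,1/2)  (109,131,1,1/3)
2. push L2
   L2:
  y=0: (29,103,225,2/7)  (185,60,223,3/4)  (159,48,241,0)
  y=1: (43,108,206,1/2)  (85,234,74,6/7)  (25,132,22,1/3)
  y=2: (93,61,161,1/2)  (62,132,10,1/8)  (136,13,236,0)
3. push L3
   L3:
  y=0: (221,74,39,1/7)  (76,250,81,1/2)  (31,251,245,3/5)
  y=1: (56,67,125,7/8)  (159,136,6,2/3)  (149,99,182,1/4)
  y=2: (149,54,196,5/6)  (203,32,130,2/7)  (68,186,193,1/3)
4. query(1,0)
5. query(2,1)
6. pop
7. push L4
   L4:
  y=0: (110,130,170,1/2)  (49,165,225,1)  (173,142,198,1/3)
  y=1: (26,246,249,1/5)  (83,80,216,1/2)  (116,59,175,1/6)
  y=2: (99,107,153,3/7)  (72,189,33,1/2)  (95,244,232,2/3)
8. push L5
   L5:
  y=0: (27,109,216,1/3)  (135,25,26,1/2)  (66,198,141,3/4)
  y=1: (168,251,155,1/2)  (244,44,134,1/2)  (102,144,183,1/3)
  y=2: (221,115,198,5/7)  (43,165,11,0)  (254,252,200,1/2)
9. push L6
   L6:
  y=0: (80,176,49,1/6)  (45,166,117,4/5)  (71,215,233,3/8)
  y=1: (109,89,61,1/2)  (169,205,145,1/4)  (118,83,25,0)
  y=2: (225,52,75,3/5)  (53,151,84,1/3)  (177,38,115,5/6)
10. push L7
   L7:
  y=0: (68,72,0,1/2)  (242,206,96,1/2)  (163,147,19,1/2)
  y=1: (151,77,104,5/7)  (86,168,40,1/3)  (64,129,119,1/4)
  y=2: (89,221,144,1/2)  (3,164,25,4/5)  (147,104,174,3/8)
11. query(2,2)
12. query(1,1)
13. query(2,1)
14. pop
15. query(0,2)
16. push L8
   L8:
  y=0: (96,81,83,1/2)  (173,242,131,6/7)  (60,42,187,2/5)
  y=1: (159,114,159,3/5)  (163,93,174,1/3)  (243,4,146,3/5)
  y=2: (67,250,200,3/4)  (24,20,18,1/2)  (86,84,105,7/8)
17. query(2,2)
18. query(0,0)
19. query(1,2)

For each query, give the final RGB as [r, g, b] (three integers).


query (1,0) [L1,L2,L3] — begin 0,0,0
L1 α=4/5: [704/5, 268/5, 832/5]
L2 α=3/4: [3479/20, 292/5, 4177/20]
L3 α=1/2: [4999/40, 771/5, 5797/40]
→ [125, 154, 145]

(2,1) stack=L1,L2,L3; from [0,0,0]:
+L1 (α=3/5) → [51, 96/5, 603/5]
+L2 (α=1/3) → [127/3, 284/5, 1316/15]
+L3 (α=1/4) → [69, 1347/20, 1113/10]
→ [69, 67, 111]

query (2,2) [L1,L2,L4,L5,L6,L7] — begin 0,0,0
after L1 α=1/3: [109/3, 131/3, 1/3]
after L2 α=0: [109/3, 131/3, 1/3]
after L4 α=2/3: [679/9, 1595/9, 1393/9]
after L5 α=1/2: [2965/18, 3863/18, 3193/18]
after L6 α=5/6: [18895/108, 7283/108, 13543/108]
after L7 α=3/8: [142103/864, 70111/864, 124091/864]
→ [164, 81, 144]

query (1,1) [L1,L2,L4,L5,L6,L7] — begin 0,0,0
L1 α=2/3: [292/3, 0, 26/3]
L2 α=6/7: [1822/21, 1404/7, 194/3]
L4 α=1/2: [3565/42, 982/7, 421/3]
L5 α=1/2: [13813/84, 645/7, 823/6]
L6 α=1/4: [18545/112, 1685/14, 1113/8]
L7 α=1/3: [7787/56, 2861/21, 1273/12]
→ [139, 136, 106]

at x=2,y=1 over L1,L2,L4,L5,L6,L7:
L1 α=3/5: [51, 96/5, 603/5]
L2 α=1/3: [127/3, 284/5, 1316/15]
L4 α=1/6: [983/18, 343/6, 1841/18]
L5 α=1/3: [1901/27, 775/9, 3488/27]
L6 α=0: [1901/27, 775/9, 3488/27]
L7 α=1/4: [2477/36, 581/6, 4559/36]
= [69, 97, 127]

query (0,2) [L1,L2,L4,L5,L6] — begin 0,0,0
after L1 α=2/3: [50, 42, 182/3]
after L2 α=1/2: [143/2, 103/2, 665/6]
after L4 α=3/7: [583/7, 527/7, 2707/21]
after L5 α=5/7: [8901/49, 5079/49, 26204/147]
after L6 α=3/5: [50877/245, 17802/245, 85483/735]
= [208, 73, 116]

(2,2) stack=L1,L2,L4,L5,L6,L8; from [0,0,0]:
+L1 (α=1/3) → [109/3, 131/3, 1/3]
+L2 (α=0) → [109/3, 131/3, 1/3]
+L4 (α=2/3) → [679/9, 1595/9, 1393/9]
+L5 (α=1/2) → [2965/18, 3863/18, 3193/18]
+L6 (α=5/6) → [18895/108, 7283/108, 13543/108]
+L8 (α=7/8) → [83911/864, 70787/864, 92923/864]
→ [97, 82, 108]

(0,0) stack=L1,L2,L4,L5,L6,L8; from [0,0,0]:
L1 α=4/7: [928/7, 160/7, 260/7]
L2 α=2/7: [5046/49, 2242/49, 4450/49]
L4 α=1/2: [5218/49, 4306/49, 6390/49]
L5 α=1/3: [11759/147, 4651/49, 7788/49]
L6 α=1/6: [70555/882, 31879/294, 41341/294]
L8 α=1/2: [155227/1764, 55693/588, 65743/588]
→ [88, 95, 112]

at x=1,y=2 over L1,L2,L4,L5,L6,L8:
+L1 (α=1/2) → [90, 52, 112]
+L2 (α=1/8) → [173/2, 62, 397/4]
+L4 (α=1/2) → [317/4, 251/2, 529/8]
+L5 (α=0) → [317/4, 251/2, 529/8]
+L6 (α=1/3) → [141/2, 134, 865/12]
+L8 (α=1/2) → [189/4, 77, 1081/24]
= [47, 77, 45]


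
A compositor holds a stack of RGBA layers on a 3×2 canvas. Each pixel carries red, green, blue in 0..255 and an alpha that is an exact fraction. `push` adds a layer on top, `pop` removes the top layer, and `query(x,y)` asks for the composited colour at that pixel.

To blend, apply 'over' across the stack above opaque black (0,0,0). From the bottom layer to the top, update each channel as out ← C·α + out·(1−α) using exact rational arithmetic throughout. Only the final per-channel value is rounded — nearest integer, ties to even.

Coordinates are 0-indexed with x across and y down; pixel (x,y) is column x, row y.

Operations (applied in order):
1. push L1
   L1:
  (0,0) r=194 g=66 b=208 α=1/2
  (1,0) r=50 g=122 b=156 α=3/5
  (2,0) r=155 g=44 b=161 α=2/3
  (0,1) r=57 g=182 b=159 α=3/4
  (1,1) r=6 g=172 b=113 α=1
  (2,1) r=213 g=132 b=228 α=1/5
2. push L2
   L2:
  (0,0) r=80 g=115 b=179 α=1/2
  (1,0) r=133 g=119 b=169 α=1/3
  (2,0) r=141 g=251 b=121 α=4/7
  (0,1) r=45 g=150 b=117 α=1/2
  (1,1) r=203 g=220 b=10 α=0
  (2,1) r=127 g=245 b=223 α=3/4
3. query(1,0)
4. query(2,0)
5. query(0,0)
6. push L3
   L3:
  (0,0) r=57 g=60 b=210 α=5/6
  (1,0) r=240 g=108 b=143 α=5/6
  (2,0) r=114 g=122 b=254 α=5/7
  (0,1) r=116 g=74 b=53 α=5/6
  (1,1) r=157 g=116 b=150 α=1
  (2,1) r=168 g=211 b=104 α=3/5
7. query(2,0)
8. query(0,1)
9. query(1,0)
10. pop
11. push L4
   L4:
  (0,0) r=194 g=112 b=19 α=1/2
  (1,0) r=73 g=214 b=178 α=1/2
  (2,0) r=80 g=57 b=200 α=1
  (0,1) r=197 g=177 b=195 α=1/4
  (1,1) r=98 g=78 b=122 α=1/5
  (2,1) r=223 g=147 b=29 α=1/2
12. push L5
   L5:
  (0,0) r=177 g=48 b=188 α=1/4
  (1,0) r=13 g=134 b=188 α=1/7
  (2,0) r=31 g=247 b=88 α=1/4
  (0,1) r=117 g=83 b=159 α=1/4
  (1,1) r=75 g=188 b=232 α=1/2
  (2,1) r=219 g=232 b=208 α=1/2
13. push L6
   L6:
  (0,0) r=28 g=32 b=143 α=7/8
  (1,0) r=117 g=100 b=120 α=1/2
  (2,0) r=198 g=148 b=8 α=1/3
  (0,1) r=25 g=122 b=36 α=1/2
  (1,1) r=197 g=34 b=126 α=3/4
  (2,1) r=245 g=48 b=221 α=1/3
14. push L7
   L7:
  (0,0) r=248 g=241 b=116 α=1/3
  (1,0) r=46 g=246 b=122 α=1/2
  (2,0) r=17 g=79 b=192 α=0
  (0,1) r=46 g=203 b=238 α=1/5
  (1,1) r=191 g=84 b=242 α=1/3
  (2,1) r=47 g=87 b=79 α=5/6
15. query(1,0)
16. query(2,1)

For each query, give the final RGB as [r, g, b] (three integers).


(1,0) stack=L1,L2; from [0,0,0]:
after L1 α=3/5: [30, 366/5, 468/5]
after L2 α=1/3: [193/3, 1327/15, 1781/15]
= [64, 88, 119]

at x=2,y=0 over L1,L2:
L1 α=2/3: [310/3, 88/3, 322/3]
L2 α=4/7: [874/7, 156, 806/7]
rounded: [125, 156, 115]

(0,0) stack=L1,L2; from [0,0,0]:
+L1 (α=1/2) → [97, 33, 104]
+L2 (α=1/2) → [177/2, 74, 283/2]
→ [88, 74, 142]

query (2,0) [L1,L2,L3] — begin 0,0,0
+L1 (α=2/3) → [310/3, 88/3, 322/3]
+L2 (α=4/7) → [874/7, 156, 806/7]
+L3 (α=5/7) → [5738/49, 922/7, 10502/49]
= [117, 132, 214]

at x=0,y=1 over L1,L2,L3:
+L1 (α=3/4) → [171/4, 273/2, 477/4]
+L2 (α=1/2) → [351/8, 573/4, 945/8]
+L3 (α=5/6) → [4991/48, 2053/24, 3065/48]
rounded: [104, 86, 64]

at x=1,y=0 over L1,L2,L3:
after L1 α=3/5: [30, 366/5, 468/5]
after L2 α=1/3: [193/3, 1327/15, 1781/15]
after L3 α=5/6: [3793/18, 9427/90, 6253/45]
rounded: [211, 105, 139]

query (1,0) [L1,L2,L4,L5,L6,L7] — begin 0,0,0
L1 α=3/5: [30, 366/5, 468/5]
L2 α=1/3: [193/3, 1327/15, 1781/15]
L4 α=1/2: [206/3, 4537/30, 4451/30]
L5 α=1/7: [425/7, 5207/35, 5391/35]
L6 α=1/2: [622/7, 8707/70, 9591/70]
L7 α=1/2: [472/7, 25927/140, 18131/140]
rounded: [67, 185, 130]

(2,1) stack=L1,L2,L4,L5,L6,L7; from [0,0,0]:
L1 α=1/5: [213/5, 132/5, 228/5]
L2 α=3/4: [1059/10, 3807/20, 3573/20]
L4 α=1/2: [3289/20, 6747/40, 4153/40]
L5 α=1/2: [7669/40, 16027/80, 12473/80]
L6 α=1/3: [12569/60, 17947/120, 21313/120]
L7 α=5/6: [26669/360, 70147/720, 68713/720]
= [74, 97, 95]
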